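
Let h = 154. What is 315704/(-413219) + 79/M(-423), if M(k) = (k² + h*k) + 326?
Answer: -35993286251/47153659747 ≈ -0.76332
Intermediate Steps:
M(k) = 326 + k² + 154*k (M(k) = (k² + 154*k) + 326 = 326 + k² + 154*k)
315704/(-413219) + 79/M(-423) = 315704/(-413219) + 79/(326 + (-423)² + 154*(-423)) = 315704*(-1/413219) + 79/(326 + 178929 - 65142) = -315704/413219 + 79/114113 = -35993286251/47153659747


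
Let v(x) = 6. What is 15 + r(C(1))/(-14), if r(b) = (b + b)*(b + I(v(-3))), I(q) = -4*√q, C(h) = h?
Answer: 104/7 + 4*√6/7 ≈ 16.257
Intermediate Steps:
r(b) = 2*b*(b - 4*√6) (r(b) = (b + b)*(b - 4*√6) = (2*b)*(b - 4*√6) = 2*b*(b - 4*√6))
15 + r(C(1))/(-14) = 15 + (2*1*(1 - 4*√6))/(-14) = 15 + (2 - 8*√6)*(-1/14) = 15 + (-⅐ + 4*√6/7) = 104/7 + 4*√6/7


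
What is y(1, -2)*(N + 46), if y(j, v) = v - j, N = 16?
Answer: -186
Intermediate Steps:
y(1, -2)*(N + 46) = (-2 - 1*1)*(16 + 46) = (-2 - 1)*62 = -3*62 = -186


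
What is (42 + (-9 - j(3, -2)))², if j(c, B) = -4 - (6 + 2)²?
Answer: 10201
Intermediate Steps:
j(c, B) = -68 (j(c, B) = -4 - 1*8² = -4 - 1*64 = -4 - 64 = -68)
(42 + (-9 - j(3, -2)))² = (42 + (-9 - 1*(-68)))² = (42 + (-9 + 68))² = (42 + 59)² = 101² = 10201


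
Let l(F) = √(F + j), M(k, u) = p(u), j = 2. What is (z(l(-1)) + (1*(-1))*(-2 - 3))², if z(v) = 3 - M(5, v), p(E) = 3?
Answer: 25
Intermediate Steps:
M(k, u) = 3
l(F) = √(2 + F) (l(F) = √(F + 2) = √(2 + F))
z(v) = 0 (z(v) = 3 - 1*3 = 3 - 3 = 0)
(z(l(-1)) + (1*(-1))*(-2 - 3))² = (0 + (1*(-1))*(-2 - 3))² = (0 - 1*(-5))² = (0 + 5)² = 5² = 25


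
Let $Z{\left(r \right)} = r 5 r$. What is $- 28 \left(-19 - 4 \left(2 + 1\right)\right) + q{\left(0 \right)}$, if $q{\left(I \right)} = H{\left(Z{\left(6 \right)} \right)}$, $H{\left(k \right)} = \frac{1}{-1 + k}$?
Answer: $\frac{155373}{179} \approx 868.01$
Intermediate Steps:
$Z{\left(r \right)} = 5 r^{2}$ ($Z{\left(r \right)} = 5 r r = 5 r^{2}$)
$q{\left(I \right)} = \frac{1}{179}$ ($q{\left(I \right)} = \frac{1}{-1 + 5 \cdot 6^{2}} = \frac{1}{-1 + 5 \cdot 36} = \frac{1}{-1 + 180} = \frac{1}{179}$)
$- 28 \left(-19 - 4 \left(2 + 1\right)\right) + q{\left(0 \right)} = - 28 \left(-19 - 4 \left(2 + 1\right)\right) + \frac{1}{179} = - 28 \left(-19 - 4 \cdot 3\right) + \frac{1}{179} = - 28 \left(-19 - 12\right) + \frac{1}{179} = \left(-28\right) \left(-31\right) + \frac{1}{179} = 868 + \frac{1}{179} = \frac{155373}{179}$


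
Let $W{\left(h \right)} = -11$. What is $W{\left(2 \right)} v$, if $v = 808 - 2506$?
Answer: $18678$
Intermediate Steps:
$v = -1698$
$W{\left(2 \right)} v = \left(-11\right) \left(-1698\right) = 18678$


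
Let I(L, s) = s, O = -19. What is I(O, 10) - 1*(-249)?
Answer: 259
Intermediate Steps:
I(O, 10) - 1*(-249) = 10 - 1*(-249) = 10 + 249 = 259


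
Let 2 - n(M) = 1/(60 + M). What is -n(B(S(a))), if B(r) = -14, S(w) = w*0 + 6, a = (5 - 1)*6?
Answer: -91/46 ≈ -1.9783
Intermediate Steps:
a = 24 (a = 4*6 = 24)
S(w) = 6 (S(w) = 0 + 6 = 6)
n(M) = 2 - 1/(60 + M)
-n(B(S(a))) = -(119 + 2*(-14))/(60 - 14) = -(119 - 28)/46 = -91/46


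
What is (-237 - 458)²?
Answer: 483025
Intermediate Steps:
(-237 - 458)² = (-695)² = 483025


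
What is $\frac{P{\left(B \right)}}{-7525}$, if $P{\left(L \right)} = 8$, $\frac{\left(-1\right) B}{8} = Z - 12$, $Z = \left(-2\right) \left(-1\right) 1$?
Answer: $- \frac{8}{7525} \approx -0.0010631$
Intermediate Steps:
$Z = 2$ ($Z = 2 \cdot 1 = 2$)
$B = 80$ ($B = - 8 \left(2 - 12\right) = \left(-8\right) \left(-10\right) = 80$)
$\frac{P{\left(B \right)}}{-7525} = \frac{8}{-7525} = 8 \left(- \frac{1}{7525}\right) = - \frac{8}{7525}$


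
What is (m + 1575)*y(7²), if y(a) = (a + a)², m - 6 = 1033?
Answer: 25104856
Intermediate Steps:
m = 1039 (m = 6 + 1033 = 1039)
y(a) = 4*a² (y(a) = (2*a)² = 4*a²)
(m + 1575)*y(7²) = (1039 + 1575)*(4*(7²)²) = 2614*(4*49²) = 2614*(4*2401) = 2614*9604 = 25104856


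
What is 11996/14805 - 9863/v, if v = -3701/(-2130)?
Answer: -310981855754/54793305 ≈ -5675.5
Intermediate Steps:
v = 3701/2130 (v = -3701*(-1/2130) = 3701/2130 ≈ 1.7376)
11996/14805 - 9863/v = 11996/14805 - 9863/3701/2130 = 11996*(1/14805) - 9863*2130/3701 = 11996/14805 - 21008190/3701 = -310981855754/54793305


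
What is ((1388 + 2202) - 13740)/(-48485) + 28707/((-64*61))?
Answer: -270446659/37857088 ≈ -7.1439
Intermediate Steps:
((1388 + 2202) - 13740)/(-48485) + 28707/((-64*61)) = (3590 - 13740)*(-1/48485) + 28707/(-3904) = -10150*(-1/48485) + 28707*(-1/3904) = 2030/9697 - 28707/3904 = -270446659/37857088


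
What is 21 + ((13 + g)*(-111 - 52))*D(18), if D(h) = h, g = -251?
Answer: 698313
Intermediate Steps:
21 + ((13 + g)*(-111 - 52))*D(18) = 21 + ((13 - 251)*(-111 - 52))*18 = 21 - 238*(-163)*18 = 21 + 38794*18 = 21 + 698292 = 698313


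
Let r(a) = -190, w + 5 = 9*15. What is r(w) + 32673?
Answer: 32483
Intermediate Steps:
w = 130 (w = -5 + 9*15 = -5 + 135 = 130)
r(w) + 32673 = -190 + 32673 = 32483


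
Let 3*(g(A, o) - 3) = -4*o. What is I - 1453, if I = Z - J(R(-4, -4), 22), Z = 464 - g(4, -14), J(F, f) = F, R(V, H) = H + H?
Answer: -3008/3 ≈ -1002.7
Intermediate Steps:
R(V, H) = 2*H
g(A, o) = 3 - 4*o/3 (g(A, o) = 3 + (-4*o)/3 = 3 - 4*o/3)
Z = 1327/3 (Z = 464 - (3 - 4/3*(-14)) = 464 - (3 + 56/3) = 464 - 1*65/3 = 464 - 65/3 = 1327/3 ≈ 442.33)
I = 1351/3 (I = 1327/3 - 2*(-4) = 1327/3 - 1*(-8) = 1327/3 + 8 = 1351/3 ≈ 450.33)
I - 1453 = 1351/3 - 1453 = -3008/3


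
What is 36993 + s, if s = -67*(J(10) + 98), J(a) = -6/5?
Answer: 152537/5 ≈ 30507.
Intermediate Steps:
J(a) = -6/5 (J(a) = -6*⅕ = -6/5)
s = -32428/5 (s = -67*(-6/5 + 98) = -67*484/5 = -32428/5 ≈ -6485.6)
36993 + s = 36993 - 32428/5 = 152537/5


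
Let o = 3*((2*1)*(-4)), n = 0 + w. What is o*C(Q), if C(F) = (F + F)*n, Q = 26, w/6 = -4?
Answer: 29952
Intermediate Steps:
w = -24 (w = 6*(-4) = -24)
n = -24 (n = 0 - 24 = -24)
C(F) = -48*F (C(F) = (F + F)*(-24) = (2*F)*(-24) = -48*F)
o = -24 (o = 3*(2*(-4)) = 3*(-8) = -24)
o*C(Q) = -(-1152)*26 = -24*(-1248) = 29952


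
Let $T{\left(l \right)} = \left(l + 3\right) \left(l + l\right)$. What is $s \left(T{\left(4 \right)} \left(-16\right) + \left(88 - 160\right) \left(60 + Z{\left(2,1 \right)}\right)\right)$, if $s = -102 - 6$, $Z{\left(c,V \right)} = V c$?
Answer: $578880$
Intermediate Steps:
$T{\left(l \right)} = 2 l \left(3 + l\right)$ ($T{\left(l \right)} = \left(3 + l\right) 2 l = 2 l \left(3 + l\right)$)
$s = -108$
$s \left(T{\left(4 \right)} \left(-16\right) + \left(88 - 160\right) \left(60 + Z{\left(2,1 \right)}\right)\right) = - 108 \left(2 \cdot 4 \left(3 + 4\right) \left(-16\right) + \left(88 - 160\right) \left(60 + 1 \cdot 2\right)\right) = - 108 \left(2 \cdot 4 \cdot 7 \left(-16\right) - 72 \left(60 + 2\right)\right) = - 108 \left(56 \left(-16\right) - 4464\right) = - 108 \left(-896 - 4464\right) = \left(-108\right) \left(-5360\right) = 578880$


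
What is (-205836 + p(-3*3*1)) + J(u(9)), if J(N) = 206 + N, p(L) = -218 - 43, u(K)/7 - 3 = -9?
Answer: -205933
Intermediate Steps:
u(K) = -42 (u(K) = 21 + 7*(-9) = 21 - 63 = -42)
p(L) = -261
(-205836 + p(-3*3*1)) + J(u(9)) = (-205836 - 261) + (206 - 42) = -206097 + 164 = -205933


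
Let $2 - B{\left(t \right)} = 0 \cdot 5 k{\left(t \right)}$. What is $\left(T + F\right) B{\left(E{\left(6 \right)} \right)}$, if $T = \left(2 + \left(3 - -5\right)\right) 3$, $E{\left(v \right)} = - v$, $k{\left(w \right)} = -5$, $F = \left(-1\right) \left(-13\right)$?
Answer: $86$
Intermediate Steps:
$F = 13$
$B{\left(t \right)} = 2$ ($B{\left(t \right)} = 2 - 0 \cdot 5 \left(-5\right) = 2 - 0 \left(-5\right) = 2 - 0 = 2 + 0 = 2$)
$T = 30$ ($T = \left(2 + \left(3 + 5\right)\right) 3 = \left(2 + 8\right) 3 = 10 \cdot 3 = 30$)
$\left(T + F\right) B{\left(E{\left(6 \right)} \right)} = \left(30 + 13\right) 2 = 43 \cdot 2 = 86$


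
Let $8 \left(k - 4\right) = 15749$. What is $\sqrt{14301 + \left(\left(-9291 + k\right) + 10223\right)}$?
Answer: $\frac{\sqrt{275290}}{4} \approx 131.17$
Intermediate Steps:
$k = \frac{15781}{8}$ ($k = 4 + \frac{1}{8} \cdot 15749 = 4 + \frac{15749}{8} = \frac{15781}{8} \approx 1972.6$)
$\sqrt{14301 + \left(\left(-9291 + k\right) + 10223\right)} = \sqrt{14301 + \left(\left(-9291 + \frac{15781}{8}\right) + 10223\right)} = \sqrt{14301 + \left(- \frac{58547}{8} + 10223\right)} = \sqrt{14301 + \frac{23237}{8}} = \sqrt{\frac{137645}{8}} = \frac{\sqrt{275290}}{4}$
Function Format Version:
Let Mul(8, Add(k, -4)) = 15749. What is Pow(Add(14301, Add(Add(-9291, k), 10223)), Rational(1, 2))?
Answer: Mul(Rational(1, 4), Pow(275290, Rational(1, 2))) ≈ 131.17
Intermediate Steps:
k = Rational(15781, 8) (k = Add(4, Mul(Rational(1, 8), 15749)) = Add(4, Rational(15749, 8)) = Rational(15781, 8) ≈ 1972.6)
Pow(Add(14301, Add(Add(-9291, k), 10223)), Rational(1, 2)) = Pow(Add(14301, Add(Add(-9291, Rational(15781, 8)), 10223)), Rational(1, 2)) = Pow(Add(14301, Add(Rational(-58547, 8), 10223)), Rational(1, 2)) = Pow(Add(14301, Rational(23237, 8)), Rational(1, 2)) = Pow(Rational(137645, 8), Rational(1, 2)) = Mul(Rational(1, 4), Pow(275290, Rational(1, 2)))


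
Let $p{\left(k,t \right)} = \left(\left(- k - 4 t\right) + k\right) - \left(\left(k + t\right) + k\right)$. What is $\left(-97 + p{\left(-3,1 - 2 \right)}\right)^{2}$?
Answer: $7396$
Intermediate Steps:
$p{\left(k,t \right)} = - 5 t - 2 k$ ($p{\left(k,t \right)} = - 4 t - \left(t + 2 k\right) = - 5 t - 2 k$)
$\left(-97 + p{\left(-3,1 - 2 \right)}\right)^{2} = \left(-97 - \left(-6 + 5 \left(1 - 2\right)\right)\right)^{2} = \left(-97 + \left(- 5 \left(1 - 2\right) + 6\right)\right)^{2} = \left(-97 + \left(\left(-5\right) \left(-1\right) + 6\right)\right)^{2} = \left(-97 + \left(5 + 6\right)\right)^{2} = \left(-97 + 11\right)^{2} = \left(-86\right)^{2} = 7396$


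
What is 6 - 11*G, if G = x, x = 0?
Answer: 6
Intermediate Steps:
G = 0
6 - 11*G = 6 - 11*0 = 6 + 0 = 6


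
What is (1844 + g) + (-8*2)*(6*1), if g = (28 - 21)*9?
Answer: 1811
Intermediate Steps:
g = 63 (g = 7*9 = 63)
(1844 + g) + (-8*2)*(6*1) = (1844 + 63) + (-8*2)*(6*1) = 1907 - 16*6 = 1907 - 96 = 1811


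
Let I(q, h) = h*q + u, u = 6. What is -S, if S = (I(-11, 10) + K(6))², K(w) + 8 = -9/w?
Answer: -51529/4 ≈ -12882.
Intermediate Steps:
I(q, h) = 6 + h*q (I(q, h) = h*q + 6 = 6 + h*q)
K(w) = -8 - 9/w
S = 51529/4 (S = ((6 + 10*(-11)) + (-8 - 9/6))² = ((6 - 110) + (-8 - 9*⅙))² = (-104 + (-8 - 3/2))² = (-104 - 19/2)² = (-227/2)² = 51529/4 ≈ 12882.)
-S = -1*51529/4 = -51529/4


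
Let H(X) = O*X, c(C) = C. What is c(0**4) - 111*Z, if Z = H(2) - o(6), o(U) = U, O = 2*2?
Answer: -222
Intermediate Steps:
O = 4
H(X) = 4*X
Z = 2 (Z = 4*2 - 1*6 = 8 - 6 = 2)
c(0**4) - 111*Z = 0**4 - 111*2 = 0 - 222 = -222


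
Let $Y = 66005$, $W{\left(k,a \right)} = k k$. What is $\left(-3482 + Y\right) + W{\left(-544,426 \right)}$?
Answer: $358459$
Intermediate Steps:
$W{\left(k,a \right)} = k^{2}$
$\left(-3482 + Y\right) + W{\left(-544,426 \right)} = \left(-3482 + 66005\right) + \left(-544\right)^{2} = 62523 + 295936 = 358459$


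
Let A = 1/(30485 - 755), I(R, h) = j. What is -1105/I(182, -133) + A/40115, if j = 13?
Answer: -101372610749/1192618950 ≈ -85.000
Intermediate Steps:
I(R, h) = 13
A = 1/29730 ≈ 3.3636e-5
-1105/I(182, -133) + A/40115 = -1105/13 + (1/29730)/40115 = -1105*1/13 + (1/29730)*(1/40115) = -85 + 1/1192618950 = -101372610749/1192618950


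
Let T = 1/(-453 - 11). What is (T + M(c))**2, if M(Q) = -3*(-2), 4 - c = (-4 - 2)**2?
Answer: 7745089/215296 ≈ 35.974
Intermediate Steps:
c = -32 (c = 4 - (-4 - 2)**2 = 4 - 1*(-6)**2 = 4 - 1*36 = 4 - 36 = -32)
M(Q) = 6
T = -1/464 (T = 1/(-464) = -1/464 ≈ -0.0021552)
(T + M(c))**2 = (-1/464 + 6)**2 = (2783/464)**2 = 7745089/215296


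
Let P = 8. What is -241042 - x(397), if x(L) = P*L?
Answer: -244218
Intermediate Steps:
x(L) = 8*L
-241042 - x(397) = -241042 - 8*397 = -241042 - 1*3176 = -241042 - 3176 = -244218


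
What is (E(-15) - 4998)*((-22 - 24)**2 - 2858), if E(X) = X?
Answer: 3719646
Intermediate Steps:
(E(-15) - 4998)*((-22 - 24)**2 - 2858) = (-15 - 4998)*((-22 - 24)**2 - 2858) = -5013*((-46)**2 - 2858) = -5013*(2116 - 2858) = -5013*(-742) = 3719646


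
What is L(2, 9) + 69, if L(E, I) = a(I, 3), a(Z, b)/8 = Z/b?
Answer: 93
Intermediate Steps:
a(Z, b) = 8*Z/b (a(Z, b) = 8*(Z/b) = 8*Z/b)
L(E, I) = 8*I/3
L(2, 9) + 69 = (8/3)*9 + 69 = 24 + 69 = 93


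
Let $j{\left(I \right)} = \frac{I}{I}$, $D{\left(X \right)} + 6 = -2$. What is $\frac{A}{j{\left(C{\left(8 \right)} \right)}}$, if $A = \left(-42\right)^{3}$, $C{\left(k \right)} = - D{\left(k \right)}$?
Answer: $-74088$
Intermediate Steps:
$D{\left(X \right)} = -8$ ($D{\left(X \right)} = -6 - 2 = -8$)
$C{\left(k \right)} = 8$ ($C{\left(k \right)} = \left(-1\right) \left(-8\right) = 8$)
$j{\left(I \right)} = 1$
$A = -74088$
$\frac{A}{j{\left(C{\left(8 \right)} \right)}} = - \frac{74088}{1} = \left(-74088\right) 1 = -74088$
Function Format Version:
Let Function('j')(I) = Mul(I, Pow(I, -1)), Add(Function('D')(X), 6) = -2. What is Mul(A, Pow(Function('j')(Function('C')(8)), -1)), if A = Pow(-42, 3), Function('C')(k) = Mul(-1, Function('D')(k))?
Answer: -74088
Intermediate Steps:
Function('D')(X) = -8 (Function('D')(X) = Add(-6, -2) = -8)
Function('C')(k) = 8 (Function('C')(k) = Mul(-1, -8) = 8)
Function('j')(I) = 1
A = -74088
Mul(A, Pow(Function('j')(Function('C')(8)), -1)) = Mul(-74088, Pow(1, -1)) = Mul(-74088, 1) = -74088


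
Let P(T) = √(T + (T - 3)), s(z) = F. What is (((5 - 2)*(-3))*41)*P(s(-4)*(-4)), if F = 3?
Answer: -1107*I*√3 ≈ -1917.4*I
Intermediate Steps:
s(z) = 3
P(T) = √(-3 + 2*T) (P(T) = √(T + (-3 + T)) = √(-3 + 2*T))
(((5 - 2)*(-3))*41)*P(s(-4)*(-4)) = (((5 - 2)*(-3))*41)*√(-3 + 2*(3*(-4))) = ((3*(-3))*41)*√(-3 + 2*(-12)) = (-9*41)*√(-3 - 24) = -1107*I*√3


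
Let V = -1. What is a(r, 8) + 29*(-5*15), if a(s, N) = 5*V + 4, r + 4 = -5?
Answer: -2176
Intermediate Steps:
r = -9 (r = -4 - 5 = -9)
a(s, N) = -1 (a(s, N) = 5*(-1) + 4 = -5 + 4 = -1)
a(r, 8) + 29*(-5*15) = -1 + 29*(-5*15) = -1 + 29*(-75) = -1 - 2175 = -2176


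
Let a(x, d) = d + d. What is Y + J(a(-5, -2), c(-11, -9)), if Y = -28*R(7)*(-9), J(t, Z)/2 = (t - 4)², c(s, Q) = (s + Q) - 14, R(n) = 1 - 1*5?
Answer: -880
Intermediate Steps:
a(x, d) = 2*d
R(n) = -4 (R(n) = 1 - 5 = -4)
c(s, Q) = -14 + Q + s (c(s, Q) = (Q + s) - 14 = -14 + Q + s)
J(t, Z) = 2*(-4 + t)² (J(t, Z) = 2*(t - 4)² = 2*(-4 + t)²)
Y = -1008 (Y = -28*(-4)*(-9) = 112*(-9) = -1008)
Y + J(a(-5, -2), c(-11, -9)) = -1008 + 2*(-4 + 2*(-2))² = -1008 + 2*(-4 - 4)² = -1008 + 2*(-8)² = -1008 + 2*64 = -1008 + 128 = -880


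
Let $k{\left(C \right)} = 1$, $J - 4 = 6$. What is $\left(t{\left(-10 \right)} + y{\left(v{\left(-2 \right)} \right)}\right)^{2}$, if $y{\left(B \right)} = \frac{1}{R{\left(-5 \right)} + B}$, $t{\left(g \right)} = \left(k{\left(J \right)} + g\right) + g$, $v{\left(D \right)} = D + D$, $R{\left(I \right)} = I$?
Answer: $\frac{29584}{81} \approx 365.23$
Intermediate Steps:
$J = 10$ ($J = 4 + 6 = 10$)
$v{\left(D \right)} = 2 D$
$t{\left(g \right)} = 1 + 2 g$ ($t{\left(g \right)} = \left(1 + g\right) + g = 1 + 2 g$)
$y{\left(B \right)} = \frac{1}{-5 + B}$
$\left(t{\left(-10 \right)} + y{\left(v{\left(-2 \right)} \right)}\right)^{2} = \left(\left(1 + 2 \left(-10\right)\right) + \frac{1}{-5 + 2 \left(-2\right)}\right)^{2} = \left(\left(1 - 20\right) + \frac{1}{-5 - 4}\right)^{2} = \left(-19 + \frac{1}{-9}\right)^{2} = \left(-19 - \frac{1}{9}\right)^{2} = \left(- \frac{172}{9}\right)^{2} = \frac{29584}{81}$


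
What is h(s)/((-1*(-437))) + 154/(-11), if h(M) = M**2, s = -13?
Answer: -5949/437 ≈ -13.613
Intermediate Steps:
h(s)/((-1*(-437))) + 154/(-11) = (-13)**2/((-1*(-437))) + 154/(-11) = 169/437 + 154*(-1/11) = 169*(1/437) - 14 = 169/437 - 14 = -5949/437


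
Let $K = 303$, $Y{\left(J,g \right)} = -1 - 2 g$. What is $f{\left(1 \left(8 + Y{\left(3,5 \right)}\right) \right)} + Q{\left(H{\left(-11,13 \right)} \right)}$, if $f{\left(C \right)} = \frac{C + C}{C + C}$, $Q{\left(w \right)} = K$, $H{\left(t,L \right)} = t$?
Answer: $304$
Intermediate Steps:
$Q{\left(w \right)} = 303$
$f{\left(C \right)} = 1$ ($f{\left(C \right)} = \frac{2 C}{2 C} = 2 C \frac{1}{2 C} = 1$)
$f{\left(1 \left(8 + Y{\left(3,5 \right)}\right) \right)} + Q{\left(H{\left(-11,13 \right)} \right)} = 1 + 303 = 304$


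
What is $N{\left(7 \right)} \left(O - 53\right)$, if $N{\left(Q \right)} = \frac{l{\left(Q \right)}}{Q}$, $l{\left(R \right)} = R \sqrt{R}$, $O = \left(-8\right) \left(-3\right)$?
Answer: $- 29 \sqrt{7} \approx -76.727$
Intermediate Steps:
$O = 24$
$l{\left(R \right)} = R^{\frac{3}{2}}$
$N{\left(Q \right)} = \sqrt{Q}$ ($N{\left(Q \right)} = \frac{Q^{\frac{3}{2}}}{Q} = \sqrt{Q}$)
$N{\left(7 \right)} \left(O - 53\right) = \sqrt{7} \left(24 - 53\right) = \sqrt{7} \left(-29\right) = - 29 \sqrt{7}$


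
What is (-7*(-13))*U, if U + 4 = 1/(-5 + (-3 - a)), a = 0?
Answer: -3003/8 ≈ -375.38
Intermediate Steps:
U = -33/8 (U = -4 + 1/(-5 + (-3 - 1*0)) = -4 + 1/(-5 + (-3 + 0)) = -4 + 1/(-5 - 3) = -4 + 1/(-8) = -4 - ⅛ = -33/8 ≈ -4.1250)
(-7*(-13))*U = -7*(-13)*(-33/8) = 91*(-33/8) = -3003/8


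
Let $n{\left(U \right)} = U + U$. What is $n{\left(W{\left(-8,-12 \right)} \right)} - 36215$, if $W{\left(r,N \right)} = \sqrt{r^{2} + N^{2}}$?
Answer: $-36215 + 8 \sqrt{13} \approx -36186.0$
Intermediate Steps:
$W{\left(r,N \right)} = \sqrt{N^{2} + r^{2}}$
$n{\left(U \right)} = 2 U$
$n{\left(W{\left(-8,-12 \right)} \right)} - 36215 = 2 \sqrt{\left(-12\right)^{2} + \left(-8\right)^{2}} - 36215 = 2 \sqrt{144 + 64} - 36215 = 2 \sqrt{208} - 36215 = 2 \cdot 4 \sqrt{13} - 36215 = 8 \sqrt{13} - 36215 = -36215 + 8 \sqrt{13}$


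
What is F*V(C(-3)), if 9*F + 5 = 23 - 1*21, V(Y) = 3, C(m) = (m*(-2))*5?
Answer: -1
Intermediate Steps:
C(m) = -10*m (C(m) = -2*m*5 = -10*m)
F = -⅓ (F = -5/9 + (23 - 1*21)/9 = -5/9 + (23 - 21)/9 = -5/9 + (⅑)*2 = -5/9 + 2/9 = -⅓ ≈ -0.33333)
F*V(C(-3)) = -⅓*3 = -1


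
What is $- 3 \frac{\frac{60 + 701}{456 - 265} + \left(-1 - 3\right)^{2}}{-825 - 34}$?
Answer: $\frac{11451}{164069} \approx 0.069794$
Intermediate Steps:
$- 3 \frac{\frac{60 + 701}{456 - 265} + \left(-1 - 3\right)^{2}}{-825 - 34} = - 3 \frac{\frac{761}{191} + \left(-4\right)^{2}}{-859} = - 3 \left(761 \cdot \frac{1}{191} + 16\right) \left(- \frac{1}{859}\right) = - 3 \left(\frac{761}{191} + 16\right) \left(- \frac{1}{859}\right) = - 3 \cdot \frac{3817}{191} \left(- \frac{1}{859}\right) = \left(-3\right) \left(- \frac{3817}{164069}\right) = \frac{11451}{164069}$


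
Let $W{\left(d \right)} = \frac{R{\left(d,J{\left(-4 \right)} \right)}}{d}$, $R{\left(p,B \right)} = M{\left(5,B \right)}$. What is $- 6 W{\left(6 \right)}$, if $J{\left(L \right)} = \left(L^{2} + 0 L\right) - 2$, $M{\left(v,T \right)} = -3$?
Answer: $3$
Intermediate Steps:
$J{\left(L \right)} = -2 + L^{2}$ ($J{\left(L \right)} = \left(L^{2} + 0\right) - 2 = L^{2} - 2 = -2 + L^{2}$)
$R{\left(p,B \right)} = -3$
$W{\left(d \right)} = - \frac{3}{d}$
$- 6 W{\left(6 \right)} = - 6 \left(- \frac{3}{6}\right) = - 6 \left(\left(-3\right) \frac{1}{6}\right) = \left(-6\right) \left(- \frac{1}{2}\right) = 3$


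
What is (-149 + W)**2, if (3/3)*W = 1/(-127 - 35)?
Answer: 582691321/26244 ≈ 22203.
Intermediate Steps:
W = -1/162 (W = 1/(-127 - 35) = 1/(-162) = -1/162 ≈ -0.0061728)
(-149 + W)**2 = (-149 - 1/162)**2 = (-24139/162)**2 = 582691321/26244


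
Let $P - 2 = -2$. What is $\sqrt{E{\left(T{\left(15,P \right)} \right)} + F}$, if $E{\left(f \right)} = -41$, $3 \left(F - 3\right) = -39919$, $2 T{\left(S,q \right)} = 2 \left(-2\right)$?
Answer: $\frac{7 i \sqrt{2451}}{3} \approx 115.52 i$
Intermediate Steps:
$P = 0$ ($P = 2 - 2 = 0$)
$T{\left(S,q \right)} = -2$ ($T{\left(S,q \right)} = \frac{2 \left(-2\right)}{2} = \frac{1}{2} \left(-4\right) = -2$)
$F = - \frac{39910}{3}$ ($F = 3 + \frac{1}{3} \left(-39919\right) = 3 - \frac{39919}{3} = - \frac{39910}{3} \approx -13303.0$)
$\sqrt{E{\left(T{\left(15,P \right)} \right)} + F} = \sqrt{-41 - \frac{39910}{3}} = \sqrt{- \frac{40033}{3}} = \frac{7 i \sqrt{2451}}{3}$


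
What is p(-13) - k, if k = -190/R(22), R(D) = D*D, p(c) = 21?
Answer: 5177/242 ≈ 21.393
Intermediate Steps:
R(D) = D²
k = -95/242 (k = -190/(22²) = -190/484 = -190*1/484 = -95/242 ≈ -0.39256)
p(-13) - k = 21 - 1*(-95/242) = 21 + 95/242 = 5177/242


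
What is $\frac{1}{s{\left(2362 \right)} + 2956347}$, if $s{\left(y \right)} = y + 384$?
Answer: $\frac{1}{2959093} \approx 3.3794 \cdot 10^{-7}$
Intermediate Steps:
$s{\left(y \right)} = 384 + y$
$\frac{1}{s{\left(2362 \right)} + 2956347} = \frac{1}{\left(384 + 2362\right) + 2956347} = \frac{1}{2746 + 2956347} = \frac{1}{2959093}$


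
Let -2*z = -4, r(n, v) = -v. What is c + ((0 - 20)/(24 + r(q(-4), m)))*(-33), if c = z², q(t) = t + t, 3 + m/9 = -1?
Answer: 15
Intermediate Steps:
m = -36 (m = -27 + 9*(-1) = -27 - 9 = -36)
q(t) = 2*t
z = 2 (z = -½*(-4) = 2)
c = 4 (c = 2² = 4)
c + ((0 - 20)/(24 + r(q(-4), m)))*(-33) = 4 + ((0 - 20)/(24 - 1*(-36)))*(-33) = 4 - 20/(24 + 36)*(-33) = 4 - 20/60*(-33) = 4 - 20*1/60*(-33) = 4 - ⅓*(-33) = 4 + 11 = 15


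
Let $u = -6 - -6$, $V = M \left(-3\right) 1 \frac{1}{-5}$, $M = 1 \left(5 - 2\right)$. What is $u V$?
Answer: $0$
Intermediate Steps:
$M = 3$ ($M = 1 \cdot 3 = 3$)
$V = \frac{9}{5}$ ($V = 3 \left(-3\right) 1 \frac{1}{-5} = - 9 \cdot 1 \left(- \frac{1}{5}\right) = \left(-9\right) \left(- \frac{1}{5}\right) = \frac{9}{5} \approx 1.8$)
$u = 0$ ($u = -6 + 6 = 0$)
$u V = 0 \cdot \frac{9}{5} = 0$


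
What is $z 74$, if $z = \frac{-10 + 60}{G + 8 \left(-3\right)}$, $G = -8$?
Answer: $- \frac{925}{8} \approx -115.63$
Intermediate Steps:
$z = - \frac{25}{16}$ ($z = \frac{-10 + 60}{-8 + 8 \left(-3\right)} = \frac{50}{-8 - 24} = \frac{50}{-32} = 50 \left(- \frac{1}{32}\right) = - \frac{25}{16} \approx -1.5625$)
$z 74 = \left(- \frac{25}{16}\right) 74 = - \frac{925}{8}$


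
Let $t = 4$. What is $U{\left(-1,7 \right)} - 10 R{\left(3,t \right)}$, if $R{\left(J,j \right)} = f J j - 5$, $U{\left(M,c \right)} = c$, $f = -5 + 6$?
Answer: $-63$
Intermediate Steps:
$f = 1$
$R{\left(J,j \right)} = -5 + J j$ ($R{\left(J,j \right)} = 1 J j - 5 = J j - 5 = -5 + J j$)
$U{\left(-1,7 \right)} - 10 R{\left(3,t \right)} = 7 - 10 \left(-5 + 3 \cdot 4\right) = 7 - 10 \left(-5 + 12\right) = 7 - 70 = -63$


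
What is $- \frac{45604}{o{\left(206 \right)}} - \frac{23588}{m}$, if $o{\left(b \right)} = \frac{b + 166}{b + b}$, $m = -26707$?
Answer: $- \frac{125446247200}{2483751} \approx -50507.0$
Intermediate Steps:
$o{\left(b \right)} = \frac{166 + b}{2 b}$
$- \frac{45604}{o{\left(206 \right)}} - \frac{23588}{m} = - \frac{45604}{\frac{1}{2} \cdot \frac{1}{206} \left(166 + 206\right)} - \frac{23588}{-26707} = - \frac{45604}{\frac{1}{2} \cdot \frac{1}{206} \cdot 372} - - \frac{23588}{26707} = - \frac{45604}{\frac{93}{103}} + \frac{23588}{26707} = \left(-45604\right) \frac{103}{93} + \frac{23588}{26707} = - \frac{4697212}{93} + \frac{23588}{26707} = - \frac{125446247200}{2483751}$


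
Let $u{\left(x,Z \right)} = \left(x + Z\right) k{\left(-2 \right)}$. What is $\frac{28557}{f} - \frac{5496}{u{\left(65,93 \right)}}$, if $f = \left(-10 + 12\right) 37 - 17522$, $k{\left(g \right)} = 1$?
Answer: $- \frac{16734369}{459464} \approx -36.422$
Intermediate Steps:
$f = -17448$ ($f = 2 \cdot 37 - 17522 = 74 - 17522 = -17448$)
$u{\left(x,Z \right)} = Z + x$ ($u{\left(x,Z \right)} = \left(x + Z\right) 1 = \left(Z + x\right) 1 = Z + x$)
$\frac{28557}{f} - \frac{5496}{u{\left(65,93 \right)}} = \frac{28557}{-17448} - \frac{5496}{93 + 65} = 28557 \left(- \frac{1}{17448}\right) - \frac{5496}{158} = - \frac{9519}{5816} - \frac{2748}{79} = - \frac{16734369}{459464}$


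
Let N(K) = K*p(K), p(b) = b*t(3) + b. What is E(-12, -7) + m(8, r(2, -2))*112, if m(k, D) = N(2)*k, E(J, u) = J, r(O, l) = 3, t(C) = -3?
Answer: -7180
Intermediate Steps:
p(b) = -2*b (p(b) = b*(-3) + b = -3*b + b = -2*b)
N(K) = -2*K² (N(K) = K*(-2*K) = -2*K²)
m(k, D) = -8*k (m(k, D) = (-2*2²)*k = (-2*4)*k = -8*k)
E(-12, -7) + m(8, r(2, -2))*112 = -12 - 8*8*112 = -12 - 64*112 = -12 - 7168 = -7180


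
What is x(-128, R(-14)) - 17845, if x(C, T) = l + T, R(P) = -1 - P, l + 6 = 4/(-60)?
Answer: -267571/15 ≈ -17838.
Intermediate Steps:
l = -91/15 (l = -6 + 4/(-60) = -6 + 4*(-1/60) = -6 - 1/15 = -91/15 ≈ -6.0667)
x(C, T) = -91/15 + T
x(-128, R(-14)) - 17845 = (-91/15 + (-1 - 1*(-14))) - 17845 = (-91/15 + (-1 + 14)) - 17845 = (-91/15 + 13) - 17845 = 104/15 - 17845 = -267571/15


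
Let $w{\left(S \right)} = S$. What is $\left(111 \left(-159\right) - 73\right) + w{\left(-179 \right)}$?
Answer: $-17901$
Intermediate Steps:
$\left(111 \left(-159\right) - 73\right) + w{\left(-179 \right)} = \left(111 \left(-159\right) - 73\right) - 179 = \left(-17649 - 73\right) - 179 = -17722 - 179 = -17901$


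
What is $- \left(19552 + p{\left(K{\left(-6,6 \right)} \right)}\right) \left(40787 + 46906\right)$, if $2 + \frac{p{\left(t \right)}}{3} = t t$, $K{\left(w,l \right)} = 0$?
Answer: $-1714047378$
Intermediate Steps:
$p{\left(t \right)} = -6 + 3 t^{2}$ ($p{\left(t \right)} = -6 + 3 t t = -6 + 3 t^{2}$)
$- \left(19552 + p{\left(K{\left(-6,6 \right)} \right)}\right) \left(40787 + 46906\right) = - \left(19552 - \left(6 - 3 \cdot 0^{2}\right)\right) \left(40787 + 46906\right) = - \left(19552 + \left(-6 + 3 \cdot 0\right)\right) 87693 = - \left(19552 + \left(-6 + 0\right)\right) 87693 = - \left(19552 - 6\right) 87693 = - 19546 \cdot 87693 = \left(-1\right) 1714047378 = -1714047378$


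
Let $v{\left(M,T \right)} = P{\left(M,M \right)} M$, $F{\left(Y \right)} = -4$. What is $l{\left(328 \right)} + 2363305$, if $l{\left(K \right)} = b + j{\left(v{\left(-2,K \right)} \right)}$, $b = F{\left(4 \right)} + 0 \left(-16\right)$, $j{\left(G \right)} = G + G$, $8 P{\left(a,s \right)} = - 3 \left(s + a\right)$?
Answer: $2363295$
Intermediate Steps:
$P{\left(a,s \right)} = - \frac{3 a}{8} - \frac{3 s}{8}$ ($P{\left(a,s \right)} = \frac{\left(-3\right) \left(s + a\right)}{8} = \frac{\left(-3\right) \left(a + s\right)}{8} = \frac{- 3 a - 3 s}{8} = - \frac{3 a}{8} - \frac{3 s}{8}$)
$v{\left(M,T \right)} = - \frac{3 M^{2}}{4}$ ($v{\left(M,T \right)} = \left(- \frac{3 M}{8} - \frac{3 M}{8}\right) M = - \frac{3 M}{4} M = - \frac{3 M^{2}}{4}$)
$j{\left(G \right)} = 2 G$
$b = -4$ ($b = -4 + 0 \left(-16\right) = -4 + 0 = -4$)
$l{\left(K \right)} = -10$ ($l{\left(K \right)} = -4 + 2 \left(- \frac{3 \left(-2\right)^{2}}{4}\right) = -4 + 2 \left(\left(- \frac{3}{4}\right) 4\right) = -4 + 2 \left(-3\right) = -4 - 6 = -10$)
$l{\left(328 \right)} + 2363305 = -10 + 2363305 = 2363295$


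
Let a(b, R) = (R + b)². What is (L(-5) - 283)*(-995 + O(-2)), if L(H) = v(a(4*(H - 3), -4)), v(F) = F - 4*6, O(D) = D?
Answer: -986033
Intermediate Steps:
v(F) = -24 + F (v(F) = F - 24 = -24 + F)
L(H) = -24 + (-16 + 4*H)² (L(H) = -24 + (-4 + 4*(H - 3))² = -24 + (-4 + 4*(-3 + H))² = -24 + (-4 + (-12 + 4*H))² = -24 + (-16 + 4*H)²)
(L(-5) - 283)*(-995 + O(-2)) = ((-24 + 16*(-4 - 5)²) - 283)*(-995 - 2) = ((-24 + 16*(-9)²) - 283)*(-997) = ((-24 + 16*81) - 283)*(-997) = ((-24 + 1296) - 283)*(-997) = (1272 - 283)*(-997) = 989*(-997) = -986033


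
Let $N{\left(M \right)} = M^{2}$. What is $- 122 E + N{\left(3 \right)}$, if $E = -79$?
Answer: $9647$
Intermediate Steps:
$- 122 E + N{\left(3 \right)} = \left(-122\right) \left(-79\right) + 3^{2} = 9638 + 9 = 9647$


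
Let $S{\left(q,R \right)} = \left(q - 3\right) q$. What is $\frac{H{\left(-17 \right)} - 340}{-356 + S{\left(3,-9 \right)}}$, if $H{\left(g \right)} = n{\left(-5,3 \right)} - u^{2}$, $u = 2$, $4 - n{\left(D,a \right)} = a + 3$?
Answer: $\frac{173}{178} \approx 0.97191$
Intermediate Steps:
$n{\left(D,a \right)} = 1 - a$ ($n{\left(D,a \right)} = 4 - \left(a + 3\right) = 4 - \left(3 + a\right) = 1 - a$)
$S{\left(q,R \right)} = q \left(-3 + q\right)$ ($S{\left(q,R \right)} = \left(-3 + q\right) q = q \left(-3 + q\right)$)
$H{\left(g \right)} = -6$ ($H{\left(g \right)} = \left(1 - 3\right) - 2^{2} = \left(1 - 3\right) - 4 = -2 - 4 = -6$)
$\frac{H{\left(-17 \right)} - 340}{-356 + S{\left(3,-9 \right)}} = \frac{-6 - 340}{-356 + 3 \left(-3 + 3\right)} = - \frac{346}{-356 + 3 \cdot 0} = - \frac{346}{-356 + 0} = - \frac{346}{-356} = \left(-346\right) \left(- \frac{1}{356}\right) = \frac{173}{178}$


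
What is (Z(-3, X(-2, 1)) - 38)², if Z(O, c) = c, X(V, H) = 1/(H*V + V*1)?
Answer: 23409/16 ≈ 1463.1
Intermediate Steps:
X(V, H) = 1/(V + H*V) (X(V, H) = 1/(H*V + V) = 1/(V + H*V))
(Z(-3, X(-2, 1)) - 38)² = (1/((-2)*(1 + 1)) - 38)² = (-½/2 - 38)² = (-½*½ - 38)² = (-¼ - 38)² = (-153/4)² = 23409/16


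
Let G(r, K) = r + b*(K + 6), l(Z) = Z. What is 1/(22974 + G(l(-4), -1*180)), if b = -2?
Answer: 1/23318 ≈ 4.2885e-5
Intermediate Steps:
G(r, K) = -12 + r - 2*K (G(r, K) = r - 2*(K + 6) = r - 2*(6 + K) = r + (-12 - 2*K) = -12 + r - 2*K)
1/(22974 + G(l(-4), -1*180)) = 1/(22974 + (-12 - 4 - (-2)*180)) = 1/(22974 + (-12 - 4 - 2*(-180))) = 1/(22974 + (-12 - 4 + 360)) = 1/(22974 + 344) = 1/23318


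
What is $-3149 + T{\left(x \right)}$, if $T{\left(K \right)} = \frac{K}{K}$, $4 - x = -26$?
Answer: $-3148$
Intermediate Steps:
$x = 30$ ($x = 4 - -26 = 4 + 26 = 30$)
$T{\left(K \right)} = 1$
$-3149 + T{\left(x \right)} = -3149 + 1 = -3148$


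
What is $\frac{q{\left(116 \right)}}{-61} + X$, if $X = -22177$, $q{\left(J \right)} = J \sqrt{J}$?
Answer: $-22177 - \frac{232 \sqrt{29}}{61} \approx -22197.0$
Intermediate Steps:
$q{\left(J \right)} = J^{\frac{3}{2}}$
$\frac{q{\left(116 \right)}}{-61} + X = \frac{116^{\frac{3}{2}}}{-61} - 22177 = 232 \sqrt{29} \left(- \frac{1}{61}\right) - 22177 = - \frac{232 \sqrt{29}}{61} - 22177 = -22177 - \frac{232 \sqrt{29}}{61}$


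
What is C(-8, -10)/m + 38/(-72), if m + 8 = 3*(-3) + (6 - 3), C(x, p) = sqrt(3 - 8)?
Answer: -19/36 - I*sqrt(5)/14 ≈ -0.52778 - 0.15972*I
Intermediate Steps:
C(x, p) = I*sqrt(5) (C(x, p) = sqrt(-5) = I*sqrt(5))
m = -14 (m = -8 + (3*(-3) + (6 - 3)) = -8 + (-9 + 3) = -8 - 6 = -14)
C(-8, -10)/m + 38/(-72) = (I*sqrt(5))/(-14) + 38/(-72) = (I*sqrt(5))*(-1/14) + 38*(-1/72) = -I*sqrt(5)/14 - 19/36 = -19/36 - I*sqrt(5)/14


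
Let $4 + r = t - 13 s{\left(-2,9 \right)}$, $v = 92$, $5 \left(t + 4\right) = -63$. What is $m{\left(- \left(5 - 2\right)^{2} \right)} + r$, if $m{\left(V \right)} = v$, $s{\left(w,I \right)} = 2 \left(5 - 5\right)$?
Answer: $\frac{357}{5} \approx 71.4$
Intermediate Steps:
$t = - \frac{83}{5}$ ($t = -4 + \frac{1}{5} \left(-63\right) = -4 - \frac{63}{5} = - \frac{83}{5} \approx -16.6$)
$s{\left(w,I \right)} = 0$ ($s{\left(w,I \right)} = 2 \cdot 0 = 0$)
$m{\left(V \right)} = 92$
$r = - \frac{103}{5}$ ($r = -4 - \frac{83}{5} = - \frac{103}{5} \approx -20.6$)
$m{\left(- \left(5 - 2\right)^{2} \right)} + r = 92 - \frac{103}{5} = \frac{357}{5}$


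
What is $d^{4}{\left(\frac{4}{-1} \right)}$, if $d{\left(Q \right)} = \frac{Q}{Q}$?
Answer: $1$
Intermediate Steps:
$d{\left(Q \right)} = 1$
$d^{4}{\left(\frac{4}{-1} \right)} = 1^{4} = 1$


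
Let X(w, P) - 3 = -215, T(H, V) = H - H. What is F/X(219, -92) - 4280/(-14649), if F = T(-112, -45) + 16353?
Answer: -238647737/3105588 ≈ -76.845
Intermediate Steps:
T(H, V) = 0
X(w, P) = -212 (X(w, P) = 3 - 215 = -212)
F = 16353 (F = 0 + 16353 = 16353)
F/X(219, -92) - 4280/(-14649) = 16353/(-212) - 4280/(-14649) = 16353*(-1/212) - 4280*(-1/14649) = -16353/212 + 4280/14649 = -238647737/3105588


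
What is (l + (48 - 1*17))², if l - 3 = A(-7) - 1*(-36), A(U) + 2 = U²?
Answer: 13689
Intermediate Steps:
A(U) = -2 + U²
l = 86 (l = 3 + ((-2 + (-7)²) - 1*(-36)) = 3 + ((-2 + 49) + 36) = 3 + (47 + 36) = 3 + 83 = 86)
(l + (48 - 1*17))² = (86 + (48 - 1*17))² = (86 + (48 - 17))² = (86 + 31)² = 117² = 13689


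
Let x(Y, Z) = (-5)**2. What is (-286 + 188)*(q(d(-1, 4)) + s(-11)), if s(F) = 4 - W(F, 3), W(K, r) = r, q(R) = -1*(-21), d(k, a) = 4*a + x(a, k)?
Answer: -2156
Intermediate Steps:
x(Y, Z) = 25
d(k, a) = 25 + 4*a (d(k, a) = 4*a + 25 = 25 + 4*a)
q(R) = 21
s(F) = 1 (s(F) = 4 - 1*3 = 4 - 3 = 1)
(-286 + 188)*(q(d(-1, 4)) + s(-11)) = (-286 + 188)*(21 + 1) = -98*22 = -2156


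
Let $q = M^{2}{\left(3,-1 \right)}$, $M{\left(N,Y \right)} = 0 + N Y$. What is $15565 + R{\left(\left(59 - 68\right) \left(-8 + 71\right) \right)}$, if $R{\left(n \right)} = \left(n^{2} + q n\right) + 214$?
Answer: $332165$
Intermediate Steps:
$M{\left(N,Y \right)} = N Y$
$q = 9$ ($q = \left(3 \left(-1\right)\right)^{2} = \left(-3\right)^{2} = 9$)
$R{\left(n \right)} = 214 + n^{2} + 9 n$ ($R{\left(n \right)} = \left(n^{2} + 9 n\right) + 214 = 214 + n^{2} + 9 n$)
$15565 + R{\left(\left(59 - 68\right) \left(-8 + 71\right) \right)} = 15565 + \left(214 + \left(\left(59 - 68\right) \left(-8 + 71\right)\right)^{2} + 9 \left(59 - 68\right) \left(-8 + 71\right)\right) = 15565 + \left(214 + \left(\left(-9\right) 63\right)^{2} + 9 \left(\left(-9\right) 63\right)\right) = 15565 + \left(214 + \left(-567\right)^{2} + 9 \left(-567\right)\right) = 15565 + \left(214 + 321489 - 5103\right) = 15565 + 316600 = 332165$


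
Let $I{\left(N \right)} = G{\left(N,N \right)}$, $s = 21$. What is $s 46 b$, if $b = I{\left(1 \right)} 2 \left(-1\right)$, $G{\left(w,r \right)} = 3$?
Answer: $-5796$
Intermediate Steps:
$I{\left(N \right)} = 3$
$b = -6$ ($b = 3 \cdot 2 \left(-1\right) = 6 \left(-1\right) = -6$)
$s 46 b = 21 \cdot 46 \left(-6\right) = 966 \left(-6\right) = -5796$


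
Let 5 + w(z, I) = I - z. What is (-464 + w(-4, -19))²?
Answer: 234256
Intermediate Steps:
w(z, I) = -5 + I - z (w(z, I) = -5 + (I - z) = -5 + I - z)
(-464 + w(-4, -19))² = (-464 + (-5 - 19 - 1*(-4)))² = (-464 + (-5 - 19 + 4))² = (-464 - 20)² = (-484)² = 234256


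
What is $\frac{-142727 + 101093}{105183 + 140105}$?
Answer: $- \frac{20817}{122644} \approx -0.16974$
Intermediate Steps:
$\frac{-142727 + 101093}{105183 + 140105} = - \frac{41634}{245288} = \left(-41634\right) \frac{1}{245288} = - \frac{20817}{122644}$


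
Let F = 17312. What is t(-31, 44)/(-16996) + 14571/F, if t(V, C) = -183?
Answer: 62704203/73558688 ≈ 0.85244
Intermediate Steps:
t(-31, 44)/(-16996) + 14571/F = -183/(-16996) + 14571/17312 = -183*(-1/16996) + 14571*(1/17312) = 183/16996 + 14571/17312 = 62704203/73558688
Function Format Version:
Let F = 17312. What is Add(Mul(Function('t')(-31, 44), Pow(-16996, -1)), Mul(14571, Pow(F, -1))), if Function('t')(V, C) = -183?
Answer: Rational(62704203, 73558688) ≈ 0.85244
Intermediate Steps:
Add(Mul(Function('t')(-31, 44), Pow(-16996, -1)), Mul(14571, Pow(F, -1))) = Add(Mul(-183, Pow(-16996, -1)), Mul(14571, Pow(17312, -1))) = Add(Mul(-183, Rational(-1, 16996)), Mul(14571, Rational(1, 17312))) = Add(Rational(183, 16996), Rational(14571, 17312)) = Rational(62704203, 73558688)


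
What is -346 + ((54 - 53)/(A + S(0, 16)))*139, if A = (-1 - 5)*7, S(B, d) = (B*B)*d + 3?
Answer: -13633/39 ≈ -349.56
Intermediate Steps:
S(B, d) = 3 + d*B² (S(B, d) = B²*d + 3 = d*B² + 3 = 3 + d*B²)
A = -42 (A = -6*7 = -42)
-346 + ((54 - 53)/(A + S(0, 16)))*139 = -346 + ((54 - 53)/(-42 + (3 + 16*0²)))*139 = -346 + (1/(-42 + (3 + 16*0)))*139 = -346 + (1/(-42 + (3 + 0)))*139 = -346 + (1/(-42 + 3))*139 = -346 + (1/(-39))*139 = -346 + (1*(-1/39))*139 = -346 - 1/39*139 = -346 - 139/39 = -13633/39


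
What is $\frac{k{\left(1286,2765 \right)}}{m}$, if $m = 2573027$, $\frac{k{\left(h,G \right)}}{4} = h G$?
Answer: $\frac{14223160}{2573027} \approx 5.5278$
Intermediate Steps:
$k{\left(h,G \right)} = 4 G h$ ($k{\left(h,G \right)} = 4 h G = 4 G h$)
$\frac{k{\left(1286,2765 \right)}}{m} = \frac{4 \cdot 2765 \cdot 1286}{2573027} = 14223160 \cdot \frac{1}{2573027} = \frac{14223160}{2573027}$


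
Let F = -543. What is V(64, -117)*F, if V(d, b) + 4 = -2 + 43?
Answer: -20091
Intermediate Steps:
V(d, b) = 37 (V(d, b) = -4 + (-2 + 43) = -4 + 41 = 37)
V(64, -117)*F = 37*(-543) = -20091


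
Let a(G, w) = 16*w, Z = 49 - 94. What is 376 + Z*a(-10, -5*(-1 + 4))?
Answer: 11176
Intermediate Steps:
Z = -45
376 + Z*a(-10, -5*(-1 + 4)) = 376 - 720*(-5*(-1 + 4)) = 376 - 720*(-5*3) = 376 - 720*(-15) = 376 - 45*(-240) = 376 + 10800 = 11176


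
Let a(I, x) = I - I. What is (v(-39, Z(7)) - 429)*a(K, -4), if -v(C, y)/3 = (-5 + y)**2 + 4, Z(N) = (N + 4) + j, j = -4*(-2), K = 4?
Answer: 0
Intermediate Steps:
j = 8
Z(N) = 12 + N (Z(N) = (N + 4) + 8 = (4 + N) + 8 = 12 + N)
v(C, y) = -12 - 3*(-5 + y)**2 (v(C, y) = -3*((-5 + y)**2 + 4) = -3*(4 + (-5 + y)**2) = -12 - 3*(-5 + y)**2)
a(I, x) = 0
(v(-39, Z(7)) - 429)*a(K, -4) = ((-12 - 3*(-5 + (12 + 7))**2) - 429)*0 = ((-12 - 3*(-5 + 19)**2) - 429)*0 = ((-12 - 3*14**2) - 429)*0 = ((-12 - 3*196) - 429)*0 = ((-12 - 588) - 429)*0 = (-600 - 429)*0 = -1029*0 = 0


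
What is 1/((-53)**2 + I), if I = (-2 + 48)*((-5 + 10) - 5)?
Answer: 1/2809 ≈ 0.00035600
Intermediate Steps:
I = 0 (I = 46*(5 - 5) = 46*0 = 0)
1/((-53)**2 + I) = 1/((-53)**2 + 0) = 1/(2809 + 0) = 1/2809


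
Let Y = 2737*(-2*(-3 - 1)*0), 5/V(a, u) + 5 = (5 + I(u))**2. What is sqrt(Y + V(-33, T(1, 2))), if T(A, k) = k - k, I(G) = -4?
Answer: I*sqrt(5)/2 ≈ 1.118*I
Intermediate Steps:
T(A, k) = 0
V(a, u) = -5/4 (V(a, u) = 5/(-5 + (5 - 4)**2) = 5/(-5 + 1**2) = 5/(-5 + 1) = 5/(-4) = 5*(-1/4) = -5/4)
Y = 0 (Y = 2737*(-2*(-4)*0) = 2737*(8*0) = 2737*0 = 0)
sqrt(Y + V(-33, T(1, 2))) = sqrt(0 - 5/4) = sqrt(-5/4) = I*sqrt(5)/2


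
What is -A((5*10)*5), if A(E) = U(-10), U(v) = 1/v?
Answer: ⅒ ≈ 0.10000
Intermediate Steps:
A(E) = -⅒ (A(E) = 1/(-10) = -⅒)
-A((5*10)*5) = -1*(-⅒) = ⅒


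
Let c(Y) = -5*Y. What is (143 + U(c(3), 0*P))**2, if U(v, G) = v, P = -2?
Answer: 16384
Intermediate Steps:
(143 + U(c(3), 0*P))**2 = (143 - 5*3)**2 = (143 - 15)**2 = 128**2 = 16384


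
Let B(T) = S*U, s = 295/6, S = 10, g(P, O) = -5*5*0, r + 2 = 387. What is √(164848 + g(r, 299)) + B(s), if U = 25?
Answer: 250 + 4*√10303 ≈ 656.01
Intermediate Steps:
r = 385 (r = -2 + 387 = 385)
g(P, O) = 0 (g(P, O) = -25*0 = 0)
s = 295/6 (s = 295*(⅙) = 295/6 ≈ 49.167)
B(T) = 250 (B(T) = 10*25 = 250)
√(164848 + g(r, 299)) + B(s) = √(164848 + 0) + 250 = √164848 + 250 = 4*√10303 + 250 = 250 + 4*√10303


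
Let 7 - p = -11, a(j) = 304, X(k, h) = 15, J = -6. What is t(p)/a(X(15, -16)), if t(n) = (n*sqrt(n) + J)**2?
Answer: 1467/76 - 81*sqrt(2)/38 ≈ 16.288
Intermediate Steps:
p = 18 (p = 7 - 1*(-11) = 7 + 11 = 18)
t(n) = (-6 + n**(3/2))**2 (t(n) = (n*sqrt(n) - 6)**2 = (n**(3/2) - 6)**2 = (-6 + n**(3/2))**2)
t(p)/a(X(15, -16)) = (-6 + 18**(3/2))**2/304 = (-6 + 54*sqrt(2))**2*(1/304) = (-6 + 54*sqrt(2))**2/304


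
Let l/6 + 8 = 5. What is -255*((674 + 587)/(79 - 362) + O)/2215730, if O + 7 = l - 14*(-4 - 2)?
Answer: -393618/62705159 ≈ -0.0062773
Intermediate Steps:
l = -18 (l = -48 + 6*5 = -48 + 30 = -18)
O = 59 (O = -7 + (-18 - 14*(-4 - 2)) = -7 + (-18 - 14*(-6)) = -7 + (-18 + 84) = -7 + 66 = 59)
-255*((674 + 587)/(79 - 362) + O)/2215730 = -255*((674 + 587)/(79 - 362) + 59)/2215730 = -255*(1261/(-283) + 59)*(1/2215730) = -255*(1261*(-1/283) + 59)*(1/2215730) = -255*(-1261/283 + 59)*(1/2215730) = -255*15436/283*(1/2215730) = -3936180/283*1/2215730 = -393618/62705159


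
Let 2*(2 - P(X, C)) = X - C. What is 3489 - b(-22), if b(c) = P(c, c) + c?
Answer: 3509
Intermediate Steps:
P(X, C) = 2 + C/2 - X/2 (P(X, C) = 2 - (X - C)/2 = 2 + (C/2 - X/2) = 2 + C/2 - X/2)
b(c) = 2 + c (b(c) = (2 + c/2 - c/2) + c = 2 + c)
3489 - b(-22) = 3489 - (2 - 22) = 3489 - 1*(-20) = 3489 + 20 = 3509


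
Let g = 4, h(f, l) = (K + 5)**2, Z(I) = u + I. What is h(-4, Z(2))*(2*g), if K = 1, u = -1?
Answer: 288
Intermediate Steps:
Z(I) = -1 + I
h(f, l) = 36 (h(f, l) = (1 + 5)**2 = 6**2 = 36)
h(-4, Z(2))*(2*g) = 36*(2*4) = 36*8 = 288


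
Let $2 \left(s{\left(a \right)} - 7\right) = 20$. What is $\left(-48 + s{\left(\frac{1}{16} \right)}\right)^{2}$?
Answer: $961$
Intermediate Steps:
$s{\left(a \right)} = 17$ ($s{\left(a \right)} = 7 + \frac{1}{2} \cdot 20 = 7 + 10 = 17$)
$\left(-48 + s{\left(\frac{1}{16} \right)}\right)^{2} = \left(-48 + 17\right)^{2} = \left(-31\right)^{2} = 961$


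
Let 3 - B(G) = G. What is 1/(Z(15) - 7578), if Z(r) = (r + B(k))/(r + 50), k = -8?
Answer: -5/37888 ≈ -0.00013197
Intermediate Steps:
B(G) = 3 - G
Z(r) = (11 + r)/(50 + r) (Z(r) = (r + (3 - 1*(-8)))/(r + 50) = (r + (3 + 8))/(50 + r) = (r + 11)/(50 + r) = (11 + r)/(50 + r))
1/(Z(15) - 7578) = 1/((11 + 15)/(50 + 15) - 7578) = 1/(26/65 - 7578) = 1/((1/65)*26 - 7578) = 1/(2/5 - 7578) = 1/(-37888/5) = -5/37888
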